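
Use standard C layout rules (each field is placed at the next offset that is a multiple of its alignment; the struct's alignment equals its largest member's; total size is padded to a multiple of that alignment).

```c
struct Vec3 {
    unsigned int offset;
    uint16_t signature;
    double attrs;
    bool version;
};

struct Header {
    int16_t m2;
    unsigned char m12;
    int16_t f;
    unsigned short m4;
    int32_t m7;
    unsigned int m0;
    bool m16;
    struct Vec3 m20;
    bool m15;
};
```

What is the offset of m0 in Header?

12

Vec3: offset at 0 (size 4, align 4) → ends 4; signature at 4 (size 2, align 2) → ends 6; pad 2 to align 8 for attrs; attrs at 8 (size 8, align 8) → ends 16; version at 16 (size 1, align 1) → ends 17; tail pad 7 to reach multiple of 8; total 24 bytes, alignment 8
m2 at 0 (size 2, align 2) → ends 2
m12 at 2 (size 1, align 1) → ends 3
pad 1 to align 2 for f
f at 4 (size 2, align 2) → ends 6
m4 at 6 (size 2, align 2) → ends 8
m7 at 8 (size 4, align 4) → ends 12
m0 at 12 (size 4, align 4) → ends 16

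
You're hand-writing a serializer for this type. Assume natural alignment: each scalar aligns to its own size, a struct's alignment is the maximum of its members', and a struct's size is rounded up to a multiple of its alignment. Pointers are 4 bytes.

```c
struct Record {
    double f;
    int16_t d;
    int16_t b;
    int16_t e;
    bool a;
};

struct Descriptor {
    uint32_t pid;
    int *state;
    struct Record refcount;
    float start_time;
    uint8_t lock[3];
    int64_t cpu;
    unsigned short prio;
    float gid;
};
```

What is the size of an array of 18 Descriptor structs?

864

Record: @0: f [8B, align 8] → 8; @8: d [2B, align 2] → 10; @10: b [2B, align 2] → 12; @12: e [2B, align 2] → 14; @14: a [1B, align 1] → 15; +1 tail pad (align 8); size 16, align 8
@0: pid [4B, align 4] → 4
@4: state [4B, align 4] → 8
@8: refcount [16B, align 8] → 24
@24: start_time [4B, align 4] → 28
@28: lock [3B, align 1] → 31
+1 pad (align 8)
@32: cpu [8B, align 8] → 40
@40: prio [2B, align 2] → 42
+2 pad (align 4)
@44: gid [4B, align 4] → 48
size 48, align 8
array of 18: 18 × 48 = 864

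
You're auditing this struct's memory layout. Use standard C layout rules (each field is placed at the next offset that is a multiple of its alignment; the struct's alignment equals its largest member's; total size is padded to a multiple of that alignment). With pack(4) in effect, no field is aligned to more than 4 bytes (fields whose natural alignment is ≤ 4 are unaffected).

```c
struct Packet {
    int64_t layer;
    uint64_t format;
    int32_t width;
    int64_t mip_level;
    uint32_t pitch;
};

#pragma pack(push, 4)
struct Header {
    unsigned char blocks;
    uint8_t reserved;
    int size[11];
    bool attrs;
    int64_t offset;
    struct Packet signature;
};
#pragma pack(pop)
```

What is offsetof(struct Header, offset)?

Packet: 0..8  layer  (8B, 8-aligned); 8..16  format  (8B, 8-aligned); 16..20  width  (4B, 4-aligned); 20..24  -- padding (4B); 24..32  mip_level  (8B, 8-aligned); 32..36  pitch  (4B, 4-aligned); 36..40  -- tail padding (4B); sizeof = 40, alignof = 8
0..1  blocks  (1B, 1-aligned)
1..2  reserved  (1B, 1-aligned)
2..4  -- padding (2B)
4..48  size  (44B, 4-aligned)
48..49  attrs  (1B, 1-aligned)
49..52  -- padding (3B)
52..60  offset  (8B, 4-aligned)

52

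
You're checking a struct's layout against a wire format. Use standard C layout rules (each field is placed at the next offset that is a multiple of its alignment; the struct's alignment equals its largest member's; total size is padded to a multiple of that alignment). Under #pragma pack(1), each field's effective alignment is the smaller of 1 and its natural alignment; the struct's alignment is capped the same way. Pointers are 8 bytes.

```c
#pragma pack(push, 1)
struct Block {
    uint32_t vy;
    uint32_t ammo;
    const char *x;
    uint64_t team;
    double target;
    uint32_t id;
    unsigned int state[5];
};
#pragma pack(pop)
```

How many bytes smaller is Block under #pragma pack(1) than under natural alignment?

0

natural layout:
  0..4  vy  (4B, 4-aligned)
  4..8  ammo  (4B, 4-aligned)
  8..16  x  (8B, 8-aligned)
  16..24  team  (8B, 8-aligned)
  24..32  target  (8B, 8-aligned)
  32..36  id  (4B, 4-aligned)
  36..56  state  (20B, 4-aligned)
  sizeof = 56, alignof = 8
packed(1) layout:
  0..4  vy  (4B, 1-aligned)
  4..8  ammo  (4B, 1-aligned)
  8..16  x  (8B, 1-aligned)
  16..24  team  (8B, 1-aligned)
  24..32  target  (8B, 1-aligned)
  32..36  id  (4B, 1-aligned)
  36..56  state  (20B, 1-aligned)
  sizeof = 56, alignof = 1
56 − 56 = 0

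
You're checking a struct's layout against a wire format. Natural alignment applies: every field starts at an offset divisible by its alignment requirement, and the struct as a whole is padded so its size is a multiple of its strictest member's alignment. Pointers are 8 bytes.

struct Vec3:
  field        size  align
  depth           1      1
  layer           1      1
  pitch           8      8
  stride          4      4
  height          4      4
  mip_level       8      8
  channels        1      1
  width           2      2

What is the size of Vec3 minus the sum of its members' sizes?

depth at 0 (size 1, align 1) → ends 1
layer at 1 (size 1, align 1) → ends 2
pad 6 to align 8 for pitch
pitch at 8 (size 8, align 8) → ends 16
stride at 16 (size 4, align 4) → ends 20
height at 20 (size 4, align 4) → ends 24
mip_level at 24 (size 8, align 8) → ends 32
channels at 32 (size 1, align 1) → ends 33
pad 1 to align 2 for width
width at 34 (size 2, align 2) → ends 36
tail pad 4 to reach multiple of 8
total 40 bytes, alignment 8
data bytes 29, size 40 → padding 11

11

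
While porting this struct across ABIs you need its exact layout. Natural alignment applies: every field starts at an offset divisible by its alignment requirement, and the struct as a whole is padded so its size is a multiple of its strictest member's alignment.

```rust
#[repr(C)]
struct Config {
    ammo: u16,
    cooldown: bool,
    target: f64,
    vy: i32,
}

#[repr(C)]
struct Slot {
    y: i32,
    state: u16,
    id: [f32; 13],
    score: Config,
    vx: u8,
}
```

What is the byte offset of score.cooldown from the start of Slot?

66

Config: ammo at 0 (size 2, align 2) → ends 2; cooldown at 2 (size 1, align 1) → ends 3; pad 5 to align 8 for target; target at 8 (size 8, align 8) → ends 16; vy at 16 (size 4, align 4) → ends 20; tail pad 4 to reach multiple of 8; total 24 bytes, alignment 8
y at 0 (size 4, align 4) → ends 4
state at 4 (size 2, align 2) → ends 6
pad 2 to align 4 for id
id at 8 (size 52, align 4) → ends 60
pad 4 to align 8 for score
score at 64 (size 24, align 8) → ends 88
within Config: cooldown at 2
64 + 2 = 66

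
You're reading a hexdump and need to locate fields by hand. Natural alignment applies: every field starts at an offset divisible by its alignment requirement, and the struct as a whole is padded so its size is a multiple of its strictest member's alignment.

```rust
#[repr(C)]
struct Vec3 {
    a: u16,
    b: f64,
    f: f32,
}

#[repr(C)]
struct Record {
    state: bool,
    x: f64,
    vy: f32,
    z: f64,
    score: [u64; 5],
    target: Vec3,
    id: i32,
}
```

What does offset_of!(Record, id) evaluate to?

96

Vec3: 0..2  a  (2B, 2-aligned); 2..8  -- padding (6B); 8..16  b  (8B, 8-aligned); 16..20  f  (4B, 4-aligned); 20..24  -- tail padding (4B); sizeof = 24, alignof = 8
0..1  state  (1B, 1-aligned)
1..8  -- padding (7B)
8..16  x  (8B, 8-aligned)
16..20  vy  (4B, 4-aligned)
20..24  -- padding (4B)
24..32  z  (8B, 8-aligned)
32..72  score  (40B, 8-aligned)
72..96  target  (24B, 8-aligned)
96..100  id  (4B, 4-aligned)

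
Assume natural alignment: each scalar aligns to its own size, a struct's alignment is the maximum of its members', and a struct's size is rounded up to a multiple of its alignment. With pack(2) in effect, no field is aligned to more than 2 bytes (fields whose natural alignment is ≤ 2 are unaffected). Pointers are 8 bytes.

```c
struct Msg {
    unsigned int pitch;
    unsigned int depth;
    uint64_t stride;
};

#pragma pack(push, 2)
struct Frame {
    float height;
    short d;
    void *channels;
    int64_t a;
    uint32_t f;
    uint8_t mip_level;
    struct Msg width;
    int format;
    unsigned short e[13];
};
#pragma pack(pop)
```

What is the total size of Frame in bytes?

Msg: 0..4  pitch  (4B, 4-aligned); 4..8  depth  (4B, 4-aligned); 8..16  stride  (8B, 8-aligned); sizeof = 16, alignof = 8
0..4  height  (4B, 2-aligned)
4..6  d  (2B, 2-aligned)
6..14  channels  (8B, 2-aligned)
14..22  a  (8B, 2-aligned)
22..26  f  (4B, 2-aligned)
26..27  mip_level  (1B, 1-aligned)
27..28  -- padding (1B)
28..44  width  (16B, 2-aligned)
44..48  format  (4B, 2-aligned)
48..74  e  (26B, 2-aligned)
sizeof = 74, alignof = 2

74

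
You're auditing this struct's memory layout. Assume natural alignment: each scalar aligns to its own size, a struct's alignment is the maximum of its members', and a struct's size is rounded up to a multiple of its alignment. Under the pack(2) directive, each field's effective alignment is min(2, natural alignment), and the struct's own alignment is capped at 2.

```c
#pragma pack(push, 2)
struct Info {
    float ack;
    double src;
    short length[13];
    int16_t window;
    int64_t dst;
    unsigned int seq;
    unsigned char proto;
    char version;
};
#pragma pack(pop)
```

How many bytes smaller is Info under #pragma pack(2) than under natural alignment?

natural layout:
  ack at 0 (size 4, align 4) → ends 4
  pad 4 to align 8 for src
  src at 8 (size 8, align 8) → ends 16
  length at 16 (size 26, align 2) → ends 42
  window at 42 (size 2, align 2) → ends 44
  pad 4 to align 8 for dst
  dst at 48 (size 8, align 8) → ends 56
  seq at 56 (size 4, align 4) → ends 60
  proto at 60 (size 1, align 1) → ends 61
  version at 61 (size 1, align 1) → ends 62
  tail pad 2 to reach multiple of 8
  total 64 bytes, alignment 8
packed(2) layout:
  ack at 0 (size 4, align 2) → ends 4
  src at 4 (size 8, align 2) → ends 12
  length at 12 (size 26, align 2) → ends 38
  window at 38 (size 2, align 2) → ends 40
  dst at 40 (size 8, align 2) → ends 48
  seq at 48 (size 4, align 2) → ends 52
  proto at 52 (size 1, align 1) → ends 53
  version at 53 (size 1, align 1) → ends 54
  total 54 bytes, alignment 2
64 − 54 = 10

10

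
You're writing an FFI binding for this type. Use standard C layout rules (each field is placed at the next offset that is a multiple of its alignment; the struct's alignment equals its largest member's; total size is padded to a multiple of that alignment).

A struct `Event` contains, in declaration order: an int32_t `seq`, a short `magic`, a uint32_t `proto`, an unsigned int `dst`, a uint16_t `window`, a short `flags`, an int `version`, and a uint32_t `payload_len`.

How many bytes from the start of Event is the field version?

0..4  seq  (4B, 4-aligned)
4..6  magic  (2B, 2-aligned)
6..8  -- padding (2B)
8..12  proto  (4B, 4-aligned)
12..16  dst  (4B, 4-aligned)
16..18  window  (2B, 2-aligned)
18..20  flags  (2B, 2-aligned)
20..24  version  (4B, 4-aligned)

20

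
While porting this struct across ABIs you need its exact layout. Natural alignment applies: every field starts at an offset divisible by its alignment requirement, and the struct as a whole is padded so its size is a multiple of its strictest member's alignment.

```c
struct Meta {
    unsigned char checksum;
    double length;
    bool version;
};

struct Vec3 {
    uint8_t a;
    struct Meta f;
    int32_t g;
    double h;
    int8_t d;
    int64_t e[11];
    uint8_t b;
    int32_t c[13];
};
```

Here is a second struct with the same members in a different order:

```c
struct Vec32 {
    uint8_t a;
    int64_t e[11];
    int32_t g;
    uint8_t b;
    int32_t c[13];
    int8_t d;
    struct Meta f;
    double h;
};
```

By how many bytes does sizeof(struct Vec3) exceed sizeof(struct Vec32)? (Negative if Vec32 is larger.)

8

Meta: @0: checksum [1B, align 1] → 1; +7 pad (align 8); @8: length [8B, align 8] → 16; @16: version [1B, align 1] → 17; +7 tail pad (align 8); size 24, align 8
@0: a [1B, align 1] → 1
+7 pad (align 8)
@8: f [24B, align 8] → 32
@32: g [4B, align 4] → 36
+4 pad (align 8)
@40: h [8B, align 8] → 48
@48: d [1B, align 1] → 49
+7 pad (align 8)
@56: e [88B, align 8] → 144
@144: b [1B, align 1] → 145
+3 pad (align 4)
@148: c [52B, align 4] → 200
size 200, align 8
— Vec32 —
@0: a [1B, align 1] → 1
+7 pad (align 8)
@8: e [88B, align 8] → 96
@96: g [4B, align 4] → 100
@100: b [1B, align 1] → 101
+3 pad (align 4)
@104: c [52B, align 4] → 156
@156: d [1B, align 1] → 157
+3 pad (align 8)
@160: f [24B, align 8] → 184
@184: h [8B, align 8] → 192
size 192, align 8
200 − 192 = 8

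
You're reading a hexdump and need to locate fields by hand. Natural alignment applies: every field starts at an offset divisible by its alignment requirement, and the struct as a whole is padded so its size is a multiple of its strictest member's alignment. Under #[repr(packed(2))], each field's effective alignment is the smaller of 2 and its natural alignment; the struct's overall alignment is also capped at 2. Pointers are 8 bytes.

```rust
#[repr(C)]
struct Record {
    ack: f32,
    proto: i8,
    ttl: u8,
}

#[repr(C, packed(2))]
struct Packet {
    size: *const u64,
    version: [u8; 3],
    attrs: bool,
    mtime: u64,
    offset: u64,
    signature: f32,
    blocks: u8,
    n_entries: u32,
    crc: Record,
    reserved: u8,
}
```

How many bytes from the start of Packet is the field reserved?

46

Record: ack at 0 (size 4, align 4) → ends 4; proto at 4 (size 1, align 1) → ends 5; ttl at 5 (size 1, align 1) → ends 6; tail pad 2 to reach multiple of 4; total 8 bytes, alignment 4
size at 0 (size 8, align 2) → ends 8
version at 8 (size 3, align 1) → ends 11
attrs at 11 (size 1, align 1) → ends 12
mtime at 12 (size 8, align 2) → ends 20
offset at 20 (size 8, align 2) → ends 28
signature at 28 (size 4, align 2) → ends 32
blocks at 32 (size 1, align 1) → ends 33
pad 1 to align 2 for n_entries
n_entries at 34 (size 4, align 2) → ends 38
crc at 38 (size 8, align 2) → ends 46
reserved at 46 (size 1, align 1) → ends 47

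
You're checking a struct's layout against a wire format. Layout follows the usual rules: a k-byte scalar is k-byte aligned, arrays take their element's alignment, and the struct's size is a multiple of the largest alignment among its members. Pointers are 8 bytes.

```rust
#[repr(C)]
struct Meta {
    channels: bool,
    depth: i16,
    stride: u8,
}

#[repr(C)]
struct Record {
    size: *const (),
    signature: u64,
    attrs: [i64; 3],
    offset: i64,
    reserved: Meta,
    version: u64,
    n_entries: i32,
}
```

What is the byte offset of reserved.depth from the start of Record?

Meta: 0..1  channels  (1B, 1-aligned); 1..2  -- padding (1B); 2..4  depth  (2B, 2-aligned); 4..5  stride  (1B, 1-aligned); 5..6  -- tail padding (1B); sizeof = 6, alignof = 2
0..8  size  (8B, 8-aligned)
8..16  signature  (8B, 8-aligned)
16..40  attrs  (24B, 8-aligned)
40..48  offset  (8B, 8-aligned)
48..54  reserved  (6B, 2-aligned)
within Meta: depth at 2
48 + 2 = 50

50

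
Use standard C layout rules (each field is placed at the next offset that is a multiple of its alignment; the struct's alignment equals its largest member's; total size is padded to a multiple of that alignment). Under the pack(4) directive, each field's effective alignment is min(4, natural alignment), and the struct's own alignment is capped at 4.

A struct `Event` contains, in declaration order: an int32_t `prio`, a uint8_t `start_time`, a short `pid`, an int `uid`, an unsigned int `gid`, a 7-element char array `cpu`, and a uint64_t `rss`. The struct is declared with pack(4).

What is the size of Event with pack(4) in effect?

0..4  prio  (4B, 4-aligned)
4..5  start_time  (1B, 1-aligned)
5..6  -- padding (1B)
6..8  pid  (2B, 2-aligned)
8..12  uid  (4B, 4-aligned)
12..16  gid  (4B, 4-aligned)
16..23  cpu  (7B, 1-aligned)
23..24  -- padding (1B)
24..32  rss  (8B, 4-aligned)
sizeof = 32, alignof = 4

32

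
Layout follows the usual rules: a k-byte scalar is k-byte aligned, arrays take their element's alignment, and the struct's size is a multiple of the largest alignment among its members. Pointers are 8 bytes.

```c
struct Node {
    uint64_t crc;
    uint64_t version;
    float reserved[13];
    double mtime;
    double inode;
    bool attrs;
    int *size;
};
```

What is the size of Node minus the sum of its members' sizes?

11

0..8  crc  (8B, 8-aligned)
8..16  version  (8B, 8-aligned)
16..68  reserved  (52B, 4-aligned)
68..72  -- padding (4B)
72..80  mtime  (8B, 8-aligned)
80..88  inode  (8B, 8-aligned)
88..89  attrs  (1B, 1-aligned)
89..96  -- padding (7B)
96..104  size  (8B, 8-aligned)
sizeof = 104, alignof = 8
data bytes 93, size 104 → padding 11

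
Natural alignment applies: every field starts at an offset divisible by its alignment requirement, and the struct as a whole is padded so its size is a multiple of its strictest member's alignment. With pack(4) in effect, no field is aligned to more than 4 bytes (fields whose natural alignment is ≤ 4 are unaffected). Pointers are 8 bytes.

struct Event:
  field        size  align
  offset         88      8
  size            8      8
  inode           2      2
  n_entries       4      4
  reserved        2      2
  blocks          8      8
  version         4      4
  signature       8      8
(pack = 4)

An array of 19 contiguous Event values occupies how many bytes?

2432

0..88  offset  (88B, 4-aligned)
88..96  size  (8B, 4-aligned)
96..98  inode  (2B, 2-aligned)
98..100  -- padding (2B)
100..104  n_entries  (4B, 4-aligned)
104..106  reserved  (2B, 2-aligned)
106..108  -- padding (2B)
108..116  blocks  (8B, 4-aligned)
116..120  version  (4B, 4-aligned)
120..128  signature  (8B, 4-aligned)
sizeof = 128, alignof = 4
array of 19: 19 × 128 = 2432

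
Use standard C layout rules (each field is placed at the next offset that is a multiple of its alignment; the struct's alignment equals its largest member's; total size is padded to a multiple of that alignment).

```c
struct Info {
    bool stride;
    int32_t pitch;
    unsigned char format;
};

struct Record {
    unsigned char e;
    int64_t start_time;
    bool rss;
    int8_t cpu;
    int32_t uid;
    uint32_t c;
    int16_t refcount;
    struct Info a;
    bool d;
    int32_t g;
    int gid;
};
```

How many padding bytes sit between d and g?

Info: 0..1  stride  (1B, 1-aligned); 1..4  -- padding (3B); 4..8  pitch  (4B, 4-aligned); 8..9  format  (1B, 1-aligned); 9..12  -- tail padding (3B); sizeof = 12, alignof = 4
0..1  e  (1B, 1-aligned)
1..8  -- padding (7B)
8..16  start_time  (8B, 8-aligned)
16..17  rss  (1B, 1-aligned)
17..18  cpu  (1B, 1-aligned)
18..20  -- padding (2B)
20..24  uid  (4B, 4-aligned)
24..28  c  (4B, 4-aligned)
28..30  refcount  (2B, 2-aligned)
30..32  -- padding (2B)
32..44  a  (12B, 4-aligned)
44..45  d  (1B, 1-aligned)
45..48  -- padding (3B)
48..52  g  (4B, 4-aligned)

3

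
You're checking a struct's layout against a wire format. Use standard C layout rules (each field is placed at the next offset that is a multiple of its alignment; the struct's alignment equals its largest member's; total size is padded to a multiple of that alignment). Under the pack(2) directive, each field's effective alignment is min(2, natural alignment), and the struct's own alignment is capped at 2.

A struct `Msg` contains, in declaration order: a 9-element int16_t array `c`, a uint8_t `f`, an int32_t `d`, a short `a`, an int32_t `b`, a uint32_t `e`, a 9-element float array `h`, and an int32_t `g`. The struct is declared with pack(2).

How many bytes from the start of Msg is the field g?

70

c at 0 (size 18, align 2) → ends 18
f at 18 (size 1, align 1) → ends 19
pad 1 to align 2 for d
d at 20 (size 4, align 2) → ends 24
a at 24 (size 2, align 2) → ends 26
b at 26 (size 4, align 2) → ends 30
e at 30 (size 4, align 2) → ends 34
h at 34 (size 36, align 2) → ends 70
g at 70 (size 4, align 2) → ends 74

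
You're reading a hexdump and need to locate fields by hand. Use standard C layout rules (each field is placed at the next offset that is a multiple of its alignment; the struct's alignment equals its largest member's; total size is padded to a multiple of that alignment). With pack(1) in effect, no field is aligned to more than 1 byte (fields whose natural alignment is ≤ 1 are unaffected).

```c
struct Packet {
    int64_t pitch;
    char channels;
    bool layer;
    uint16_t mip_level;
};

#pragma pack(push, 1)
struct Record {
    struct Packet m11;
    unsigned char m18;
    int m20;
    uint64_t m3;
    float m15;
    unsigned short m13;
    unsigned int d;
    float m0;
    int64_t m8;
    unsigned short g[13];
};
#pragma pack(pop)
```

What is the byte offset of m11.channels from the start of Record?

Packet: @0: pitch [8B, align 8] → 8; @8: channels [1B, align 1] → 9; @9: layer [1B, align 1] → 10; @10: mip_level [2B, align 2] → 12; +4 tail pad (align 8); size 16, align 8
@0: m11 [16B, align 1] → 16
within Packet: channels at 8
0 + 8 = 8

8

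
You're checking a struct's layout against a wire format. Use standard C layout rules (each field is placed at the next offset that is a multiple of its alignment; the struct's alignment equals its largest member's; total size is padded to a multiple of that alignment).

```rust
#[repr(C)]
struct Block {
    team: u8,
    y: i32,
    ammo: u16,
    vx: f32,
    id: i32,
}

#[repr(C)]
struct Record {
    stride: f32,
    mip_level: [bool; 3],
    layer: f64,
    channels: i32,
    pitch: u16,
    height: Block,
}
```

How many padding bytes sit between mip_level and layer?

1

Block: @0: team [1B, align 1] → 1; +3 pad (align 4); @4: y [4B, align 4] → 8; @8: ammo [2B, align 2] → 10; +2 pad (align 4); @12: vx [4B, align 4] → 16; @16: id [4B, align 4] → 20; size 20, align 4
@0: stride [4B, align 4] → 4
@4: mip_level [3B, align 1] → 7
+1 pad (align 8)
@8: layer [8B, align 8] → 16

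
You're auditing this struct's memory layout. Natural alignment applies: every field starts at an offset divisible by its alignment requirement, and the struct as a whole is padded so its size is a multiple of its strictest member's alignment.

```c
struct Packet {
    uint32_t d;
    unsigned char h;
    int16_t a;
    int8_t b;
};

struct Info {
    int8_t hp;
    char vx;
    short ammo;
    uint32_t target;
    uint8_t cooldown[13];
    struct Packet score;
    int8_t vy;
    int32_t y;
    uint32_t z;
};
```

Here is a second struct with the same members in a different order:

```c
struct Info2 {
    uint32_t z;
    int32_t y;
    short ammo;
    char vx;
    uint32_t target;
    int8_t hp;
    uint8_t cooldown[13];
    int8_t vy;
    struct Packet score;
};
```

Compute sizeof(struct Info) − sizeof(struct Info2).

Packet: d at 0 (size 4, align 4) → ends 4; h at 4 (size 1, align 1) → ends 5; pad 1 to align 2 for a; a at 6 (size 2, align 2) → ends 8; b at 8 (size 1, align 1) → ends 9; tail pad 3 to reach multiple of 4; total 12 bytes, alignment 4
hp at 0 (size 1, align 1) → ends 1
vx at 1 (size 1, align 1) → ends 2
ammo at 2 (size 2, align 2) → ends 4
target at 4 (size 4, align 4) → ends 8
cooldown at 8 (size 13, align 1) → ends 21
pad 3 to align 4 for score
score at 24 (size 12, align 4) → ends 36
vy at 36 (size 1, align 1) → ends 37
pad 3 to align 4 for y
y at 40 (size 4, align 4) → ends 44
z at 44 (size 4, align 4) → ends 48
total 48 bytes, alignment 4
— Info2 —
z at 0 (size 4, align 4) → ends 4
y at 4 (size 4, align 4) → ends 8
ammo at 8 (size 2, align 2) → ends 10
vx at 10 (size 1, align 1) → ends 11
pad 1 to align 4 for target
target at 12 (size 4, align 4) → ends 16
hp at 16 (size 1, align 1) → ends 17
cooldown at 17 (size 13, align 1) → ends 30
vy at 30 (size 1, align 1) → ends 31
pad 1 to align 4 for score
score at 32 (size 12, align 4) → ends 44
total 44 bytes, alignment 4
48 − 44 = 4

4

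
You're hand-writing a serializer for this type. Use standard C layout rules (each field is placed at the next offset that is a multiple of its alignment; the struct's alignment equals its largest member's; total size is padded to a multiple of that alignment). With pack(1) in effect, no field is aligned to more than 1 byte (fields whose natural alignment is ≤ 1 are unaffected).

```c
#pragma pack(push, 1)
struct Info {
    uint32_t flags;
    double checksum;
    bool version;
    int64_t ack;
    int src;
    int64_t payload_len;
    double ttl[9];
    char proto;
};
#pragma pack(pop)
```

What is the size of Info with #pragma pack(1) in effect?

@0: flags [4B, align 1] → 4
@4: checksum [8B, align 1] → 12
@12: version [1B, align 1] → 13
@13: ack [8B, align 1] → 21
@21: src [4B, align 1] → 25
@25: payload_len [8B, align 1] → 33
@33: ttl [72B, align 1] → 105
@105: proto [1B, align 1] → 106
size 106, align 1

106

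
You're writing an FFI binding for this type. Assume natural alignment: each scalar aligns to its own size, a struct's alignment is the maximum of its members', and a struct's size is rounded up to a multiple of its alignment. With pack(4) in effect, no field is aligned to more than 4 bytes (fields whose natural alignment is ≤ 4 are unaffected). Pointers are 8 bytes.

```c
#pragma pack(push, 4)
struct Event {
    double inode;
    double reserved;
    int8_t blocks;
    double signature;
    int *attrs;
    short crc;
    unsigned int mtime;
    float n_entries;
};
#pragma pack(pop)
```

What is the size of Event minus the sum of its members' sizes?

0..8  inode  (8B, 4-aligned)
8..16  reserved  (8B, 4-aligned)
16..17  blocks  (1B, 1-aligned)
17..20  -- padding (3B)
20..28  signature  (8B, 4-aligned)
28..36  attrs  (8B, 4-aligned)
36..38  crc  (2B, 2-aligned)
38..40  -- padding (2B)
40..44  mtime  (4B, 4-aligned)
44..48  n_entries  (4B, 4-aligned)
sizeof = 48, alignof = 4
data bytes 43, size 48 → padding 5

5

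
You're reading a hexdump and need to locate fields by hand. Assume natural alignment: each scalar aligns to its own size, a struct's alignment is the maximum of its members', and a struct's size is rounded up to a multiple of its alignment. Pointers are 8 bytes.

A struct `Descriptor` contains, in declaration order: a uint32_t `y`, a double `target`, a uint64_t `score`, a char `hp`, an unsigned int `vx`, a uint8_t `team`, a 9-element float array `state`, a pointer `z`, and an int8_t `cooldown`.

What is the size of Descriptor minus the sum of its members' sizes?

0..4  y  (4B, 4-aligned)
4..8  -- padding (4B)
8..16  target  (8B, 8-aligned)
16..24  score  (8B, 8-aligned)
24..25  hp  (1B, 1-aligned)
25..28  -- padding (3B)
28..32  vx  (4B, 4-aligned)
32..33  team  (1B, 1-aligned)
33..36  -- padding (3B)
36..72  state  (36B, 4-aligned)
72..80  z  (8B, 8-aligned)
80..81  cooldown  (1B, 1-aligned)
81..88  -- tail padding (7B)
sizeof = 88, alignof = 8
data bytes 71, size 88 → padding 17

17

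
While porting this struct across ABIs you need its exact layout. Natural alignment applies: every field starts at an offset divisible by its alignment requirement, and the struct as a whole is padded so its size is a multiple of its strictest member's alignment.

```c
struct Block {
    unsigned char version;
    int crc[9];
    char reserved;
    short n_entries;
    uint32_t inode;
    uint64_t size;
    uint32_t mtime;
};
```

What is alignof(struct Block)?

8

member alignments: version=1, crc=4, reserved=1, n_entries=2, inode=4, size=8, mtime=4
max = 8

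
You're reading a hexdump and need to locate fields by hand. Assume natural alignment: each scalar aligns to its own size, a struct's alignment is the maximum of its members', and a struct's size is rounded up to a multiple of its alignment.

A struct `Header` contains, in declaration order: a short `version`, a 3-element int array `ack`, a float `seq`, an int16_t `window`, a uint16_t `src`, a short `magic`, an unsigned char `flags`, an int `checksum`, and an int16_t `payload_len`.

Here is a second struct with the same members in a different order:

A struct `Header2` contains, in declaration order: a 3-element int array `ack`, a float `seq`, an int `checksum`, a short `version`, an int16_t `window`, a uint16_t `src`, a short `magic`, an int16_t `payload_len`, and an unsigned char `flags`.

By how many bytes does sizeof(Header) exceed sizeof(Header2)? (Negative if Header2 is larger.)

0..2  version  (2B, 2-aligned)
2..4  -- padding (2B)
4..16  ack  (12B, 4-aligned)
16..20  seq  (4B, 4-aligned)
20..22  window  (2B, 2-aligned)
22..24  src  (2B, 2-aligned)
24..26  magic  (2B, 2-aligned)
26..27  flags  (1B, 1-aligned)
27..28  -- padding (1B)
28..32  checksum  (4B, 4-aligned)
32..34  payload_len  (2B, 2-aligned)
34..36  -- tail padding (2B)
sizeof = 36, alignof = 4
— Header2 —
0..12  ack  (12B, 4-aligned)
12..16  seq  (4B, 4-aligned)
16..20  checksum  (4B, 4-aligned)
20..22  version  (2B, 2-aligned)
22..24  window  (2B, 2-aligned)
24..26  src  (2B, 2-aligned)
26..28  magic  (2B, 2-aligned)
28..30  payload_len  (2B, 2-aligned)
30..31  flags  (1B, 1-aligned)
31..32  -- tail padding (1B)
sizeof = 32, alignof = 4
36 − 32 = 4

4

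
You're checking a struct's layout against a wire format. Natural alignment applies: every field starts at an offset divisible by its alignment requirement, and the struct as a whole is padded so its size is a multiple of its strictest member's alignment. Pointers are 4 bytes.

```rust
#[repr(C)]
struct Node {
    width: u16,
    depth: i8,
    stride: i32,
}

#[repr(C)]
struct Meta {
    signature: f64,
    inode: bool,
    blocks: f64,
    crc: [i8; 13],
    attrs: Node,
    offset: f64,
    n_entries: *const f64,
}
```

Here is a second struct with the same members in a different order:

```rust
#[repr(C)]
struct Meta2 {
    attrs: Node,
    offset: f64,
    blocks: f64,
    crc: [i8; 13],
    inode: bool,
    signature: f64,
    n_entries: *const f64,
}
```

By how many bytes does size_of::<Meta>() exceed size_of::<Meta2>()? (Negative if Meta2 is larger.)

8

Node: @0: width [2B, align 2] → 2; @2: depth [1B, align 1] → 3; +1 pad (align 4); @4: stride [4B, align 4] → 8; size 8, align 4
@0: signature [8B, align 8] → 8
@8: inode [1B, align 1] → 9
+7 pad (align 8)
@16: blocks [8B, align 8] → 24
@24: crc [13B, align 1] → 37
+3 pad (align 4)
@40: attrs [8B, align 4] → 48
@48: offset [8B, align 8] → 56
@56: n_entries [4B, align 4] → 60
+4 tail pad (align 8)
size 64, align 8
— Meta2 —
@0: attrs [8B, align 4] → 8
@8: offset [8B, align 8] → 16
@16: blocks [8B, align 8] → 24
@24: crc [13B, align 1] → 37
@37: inode [1B, align 1] → 38
+2 pad (align 8)
@40: signature [8B, align 8] → 48
@48: n_entries [4B, align 4] → 52
+4 tail pad (align 8)
size 56, align 8
64 − 56 = 8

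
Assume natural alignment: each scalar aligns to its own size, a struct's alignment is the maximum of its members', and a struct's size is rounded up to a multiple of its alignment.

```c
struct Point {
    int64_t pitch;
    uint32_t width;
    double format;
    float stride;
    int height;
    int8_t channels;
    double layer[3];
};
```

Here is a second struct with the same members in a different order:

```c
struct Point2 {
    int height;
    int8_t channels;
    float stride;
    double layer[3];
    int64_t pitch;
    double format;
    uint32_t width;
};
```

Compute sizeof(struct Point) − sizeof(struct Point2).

0

0..8  pitch  (8B, 8-aligned)
8..12  width  (4B, 4-aligned)
12..16  -- padding (4B)
16..24  format  (8B, 8-aligned)
24..28  stride  (4B, 4-aligned)
28..32  height  (4B, 4-aligned)
32..33  channels  (1B, 1-aligned)
33..40  -- padding (7B)
40..64  layer  (24B, 8-aligned)
sizeof = 64, alignof = 8
— Point2 —
0..4  height  (4B, 4-aligned)
4..5  channels  (1B, 1-aligned)
5..8  -- padding (3B)
8..12  stride  (4B, 4-aligned)
12..16  -- padding (4B)
16..40  layer  (24B, 8-aligned)
40..48  pitch  (8B, 8-aligned)
48..56  format  (8B, 8-aligned)
56..60  width  (4B, 4-aligned)
60..64  -- tail padding (4B)
sizeof = 64, alignof = 8
64 − 64 = 0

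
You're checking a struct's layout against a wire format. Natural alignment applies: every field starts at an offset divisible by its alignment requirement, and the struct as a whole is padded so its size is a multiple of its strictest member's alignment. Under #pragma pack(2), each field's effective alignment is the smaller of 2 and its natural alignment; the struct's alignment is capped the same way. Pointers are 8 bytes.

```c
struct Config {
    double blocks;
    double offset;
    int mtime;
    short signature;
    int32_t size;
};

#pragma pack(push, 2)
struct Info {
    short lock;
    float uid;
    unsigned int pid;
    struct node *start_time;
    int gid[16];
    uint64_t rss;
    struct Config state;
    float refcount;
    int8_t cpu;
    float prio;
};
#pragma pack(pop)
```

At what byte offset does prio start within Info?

128

Config: @0: blocks [8B, align 8] → 8; @8: offset [8B, align 8] → 16; @16: mtime [4B, align 4] → 20; @20: signature [2B, align 2] → 22; +2 pad (align 4); @24: size [4B, align 4] → 28; +4 tail pad (align 8); size 32, align 8
@0: lock [2B, align 2] → 2
@2: uid [4B, align 2] → 6
@6: pid [4B, align 2] → 10
@10: start_time [8B, align 2] → 18
@18: gid [64B, align 2] → 82
@82: rss [8B, align 2] → 90
@90: state [32B, align 2] → 122
@122: refcount [4B, align 2] → 126
@126: cpu [1B, align 1] → 127
+1 pad (align 2)
@128: prio [4B, align 2] → 132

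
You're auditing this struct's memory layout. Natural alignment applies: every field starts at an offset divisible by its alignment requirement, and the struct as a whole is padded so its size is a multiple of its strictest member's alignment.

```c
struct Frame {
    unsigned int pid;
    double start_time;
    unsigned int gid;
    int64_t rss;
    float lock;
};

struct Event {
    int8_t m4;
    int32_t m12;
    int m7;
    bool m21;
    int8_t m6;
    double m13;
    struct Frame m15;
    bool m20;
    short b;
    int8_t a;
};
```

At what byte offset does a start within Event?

68

Frame: @0: pid [4B, align 4] → 4; +4 pad (align 8); @8: start_time [8B, align 8] → 16; @16: gid [4B, align 4] → 20; +4 pad (align 8); @24: rss [8B, align 8] → 32; @32: lock [4B, align 4] → 36; +4 tail pad (align 8); size 40, align 8
@0: m4 [1B, align 1] → 1
+3 pad (align 4)
@4: m12 [4B, align 4] → 8
@8: m7 [4B, align 4] → 12
@12: m21 [1B, align 1] → 13
@13: m6 [1B, align 1] → 14
+2 pad (align 8)
@16: m13 [8B, align 8] → 24
@24: m15 [40B, align 8] → 64
@64: m20 [1B, align 1] → 65
+1 pad (align 2)
@66: b [2B, align 2] → 68
@68: a [1B, align 1] → 69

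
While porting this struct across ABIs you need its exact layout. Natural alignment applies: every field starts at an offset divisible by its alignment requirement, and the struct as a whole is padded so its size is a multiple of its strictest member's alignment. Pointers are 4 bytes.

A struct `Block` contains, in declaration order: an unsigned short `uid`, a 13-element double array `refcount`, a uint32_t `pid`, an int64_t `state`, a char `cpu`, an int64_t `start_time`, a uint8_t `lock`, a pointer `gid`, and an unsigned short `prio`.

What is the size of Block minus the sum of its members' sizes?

26

0..2  uid  (2B, 2-aligned)
2..8  -- padding (6B)
8..112  refcount  (104B, 8-aligned)
112..116  pid  (4B, 4-aligned)
116..120  -- padding (4B)
120..128  state  (8B, 8-aligned)
128..129  cpu  (1B, 1-aligned)
129..136  -- padding (7B)
136..144  start_time  (8B, 8-aligned)
144..145  lock  (1B, 1-aligned)
145..148  -- padding (3B)
148..152  gid  (4B, 4-aligned)
152..154  prio  (2B, 2-aligned)
154..160  -- tail padding (6B)
sizeof = 160, alignof = 8
data bytes 134, size 160 → padding 26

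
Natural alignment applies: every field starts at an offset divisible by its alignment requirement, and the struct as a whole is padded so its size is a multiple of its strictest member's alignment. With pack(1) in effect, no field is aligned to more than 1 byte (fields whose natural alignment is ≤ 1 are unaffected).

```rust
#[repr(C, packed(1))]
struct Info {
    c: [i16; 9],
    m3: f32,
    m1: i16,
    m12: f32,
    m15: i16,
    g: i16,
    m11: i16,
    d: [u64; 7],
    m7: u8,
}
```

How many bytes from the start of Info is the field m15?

c at 0 (size 18, align 1) → ends 18
m3 at 18 (size 4, align 1) → ends 22
m1 at 22 (size 2, align 1) → ends 24
m12 at 24 (size 4, align 1) → ends 28
m15 at 28 (size 2, align 1) → ends 30

28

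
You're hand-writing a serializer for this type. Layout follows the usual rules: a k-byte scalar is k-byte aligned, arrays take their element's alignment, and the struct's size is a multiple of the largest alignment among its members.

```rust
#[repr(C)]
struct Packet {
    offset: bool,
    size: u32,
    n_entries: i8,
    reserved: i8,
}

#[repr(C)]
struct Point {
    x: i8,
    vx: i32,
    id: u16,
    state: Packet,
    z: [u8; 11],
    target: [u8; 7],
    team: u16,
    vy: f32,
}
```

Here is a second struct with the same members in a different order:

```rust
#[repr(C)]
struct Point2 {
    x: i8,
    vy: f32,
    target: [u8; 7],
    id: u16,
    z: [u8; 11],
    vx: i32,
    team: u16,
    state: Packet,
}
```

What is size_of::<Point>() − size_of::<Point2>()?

-4

Packet: 0..1  offset  (1B, 1-aligned); 1..4  -- padding (3B); 4..8  size  (4B, 4-aligned); 8..9  n_entries  (1B, 1-aligned); 9..10  reserved  (1B, 1-aligned); 10..12  -- tail padding (2B); sizeof = 12, alignof = 4
0..1  x  (1B, 1-aligned)
1..4  -- padding (3B)
4..8  vx  (4B, 4-aligned)
8..10  id  (2B, 2-aligned)
10..12  -- padding (2B)
12..24  state  (12B, 4-aligned)
24..35  z  (11B, 1-aligned)
35..42  target  (7B, 1-aligned)
42..44  team  (2B, 2-aligned)
44..48  vy  (4B, 4-aligned)
sizeof = 48, alignof = 4
— Point2 —
0..1  x  (1B, 1-aligned)
1..4  -- padding (3B)
4..8  vy  (4B, 4-aligned)
8..15  target  (7B, 1-aligned)
15..16  -- padding (1B)
16..18  id  (2B, 2-aligned)
18..29  z  (11B, 1-aligned)
29..32  -- padding (3B)
32..36  vx  (4B, 4-aligned)
36..38  team  (2B, 2-aligned)
38..40  -- padding (2B)
40..52  state  (12B, 4-aligned)
sizeof = 52, alignof = 4
48 − 52 = -4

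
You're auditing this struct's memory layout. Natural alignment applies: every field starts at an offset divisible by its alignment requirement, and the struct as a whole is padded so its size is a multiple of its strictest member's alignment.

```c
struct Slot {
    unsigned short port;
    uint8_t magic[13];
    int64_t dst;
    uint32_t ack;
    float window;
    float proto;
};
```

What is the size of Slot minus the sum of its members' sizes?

5

@0: port [2B, align 2] → 2
@2: magic [13B, align 1] → 15
+1 pad (align 8)
@16: dst [8B, align 8] → 24
@24: ack [4B, align 4] → 28
@28: window [4B, align 4] → 32
@32: proto [4B, align 4] → 36
+4 tail pad (align 8)
size 40, align 8
data bytes 35, size 40 → padding 5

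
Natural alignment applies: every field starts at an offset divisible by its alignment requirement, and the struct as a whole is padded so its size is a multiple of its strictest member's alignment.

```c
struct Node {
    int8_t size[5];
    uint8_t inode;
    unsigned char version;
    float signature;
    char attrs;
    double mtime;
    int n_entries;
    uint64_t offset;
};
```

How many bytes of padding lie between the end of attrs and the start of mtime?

size at 0 (size 5, align 1) → ends 5
inode at 5 (size 1, align 1) → ends 6
version at 6 (size 1, align 1) → ends 7
pad 1 to align 4 for signature
signature at 8 (size 4, align 4) → ends 12
attrs at 12 (size 1, align 1) → ends 13
pad 3 to align 8 for mtime
mtime at 16 (size 8, align 8) → ends 24

3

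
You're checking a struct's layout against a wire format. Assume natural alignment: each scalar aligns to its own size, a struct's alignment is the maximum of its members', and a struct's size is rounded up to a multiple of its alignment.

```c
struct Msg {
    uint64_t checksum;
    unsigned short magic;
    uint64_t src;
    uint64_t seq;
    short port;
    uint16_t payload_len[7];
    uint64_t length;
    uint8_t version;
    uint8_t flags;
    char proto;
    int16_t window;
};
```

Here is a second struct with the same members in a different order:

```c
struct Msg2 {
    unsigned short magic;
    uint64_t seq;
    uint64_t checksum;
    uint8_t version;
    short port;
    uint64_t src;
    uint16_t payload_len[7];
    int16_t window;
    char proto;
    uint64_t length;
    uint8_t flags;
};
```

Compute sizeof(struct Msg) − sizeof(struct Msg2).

checksum at 0 (size 8, align 8) → ends 8
magic at 8 (size 2, align 2) → ends 10
pad 6 to align 8 for src
src at 16 (size 8, align 8) → ends 24
seq at 24 (size 8, align 8) → ends 32
port at 32 (size 2, align 2) → ends 34
payload_len at 34 (size 14, align 2) → ends 48
length at 48 (size 8, align 8) → ends 56
version at 56 (size 1, align 1) → ends 57
flags at 57 (size 1, align 1) → ends 58
proto at 58 (size 1, align 1) → ends 59
pad 1 to align 2 for window
window at 60 (size 2, align 2) → ends 62
tail pad 2 to reach multiple of 8
total 64 bytes, alignment 8
— Msg2 —
magic at 0 (size 2, align 2) → ends 2
pad 6 to align 8 for seq
seq at 8 (size 8, align 8) → ends 16
checksum at 16 (size 8, align 8) → ends 24
version at 24 (size 1, align 1) → ends 25
pad 1 to align 2 for port
port at 26 (size 2, align 2) → ends 28
pad 4 to align 8 for src
src at 32 (size 8, align 8) → ends 40
payload_len at 40 (size 14, align 2) → ends 54
window at 54 (size 2, align 2) → ends 56
proto at 56 (size 1, align 1) → ends 57
pad 7 to align 8 for length
length at 64 (size 8, align 8) → ends 72
flags at 72 (size 1, align 1) → ends 73
tail pad 7 to reach multiple of 8
total 80 bytes, alignment 8
64 − 80 = -16

-16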